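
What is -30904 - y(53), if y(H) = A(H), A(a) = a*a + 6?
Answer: -33719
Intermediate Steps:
A(a) = 6 + a² (A(a) = a² + 6 = 6 + a²)
y(H) = 6 + H²
-30904 - y(53) = -30904 - (6 + 53²) = -30904 - (6 + 2809) = -30904 - 1*2815 = -30904 - 2815 = -33719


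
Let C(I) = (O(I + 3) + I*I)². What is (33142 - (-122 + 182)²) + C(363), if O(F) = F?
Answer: 17459687767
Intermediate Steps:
C(I) = (3 + I + I²)² (C(I) = ((I + 3) + I*I)² = ((3 + I) + I²)² = (3 + I + I²)²)
(33142 - (-122 + 182)²) + C(363) = (33142 - (-122 + 182)²) + (3 + 363 + 363²)² = (33142 - 1*60²) + (3 + 363 + 131769)² = (33142 - 1*3600) + 132135² = (33142 - 3600) + 17459658225 = 29542 + 17459658225 = 17459687767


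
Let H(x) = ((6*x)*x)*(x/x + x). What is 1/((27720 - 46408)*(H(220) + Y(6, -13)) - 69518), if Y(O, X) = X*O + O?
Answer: -1/1199364663182 ≈ -8.3377e-13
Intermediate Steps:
Y(O, X) = O + O*X (Y(O, X) = O*X + O = O + O*X)
H(x) = 6*x²*(1 + x) (H(x) = (6*x²)*(1 + x) = 6*x²*(1 + x))
1/((27720 - 46408)*(H(220) + Y(6, -13)) - 69518) = 1/((27720 - 46408)*(6*220²*(1 + 220) + 6*(1 - 13)) - 69518) = 1/(-18688*(6*48400*221 + 6*(-12)) - 69518) = 1/(-18688*(64178400 - 72) - 69518) = 1/(-18688*64178328 - 69518) = 1/(-1199364593664 - 69518) = 1/(-1199364663182) = -1/1199364663182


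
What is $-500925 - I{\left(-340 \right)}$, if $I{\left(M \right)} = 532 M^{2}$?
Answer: $-62000125$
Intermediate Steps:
$-500925 - I{\left(-340 \right)} = -500925 - 532 \left(-340\right)^{2} = -500925 - 532 \cdot 115600 = -500925 - 61499200 = -62000125$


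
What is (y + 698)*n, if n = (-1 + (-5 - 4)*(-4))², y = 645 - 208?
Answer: 1390375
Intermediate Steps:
y = 437
n = 1225 (n = (-1 - 9*(-4))² = (-1 + 36)² = 35² = 1225)
(y + 698)*n = (437 + 698)*1225 = 1135*1225 = 1390375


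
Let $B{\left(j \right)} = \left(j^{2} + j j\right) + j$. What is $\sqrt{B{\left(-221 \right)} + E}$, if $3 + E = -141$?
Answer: $3 \sqrt{10813} \approx 311.96$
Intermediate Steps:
$E = -144$ ($E = -3 - 141 = -144$)
$B{\left(j \right)} = j + 2 j^{2}$ ($B{\left(j \right)} = \left(j^{2} + j^{2}\right) + j = 2 j^{2} + j = j + 2 j^{2}$)
$\sqrt{B{\left(-221 \right)} + E} = \sqrt{- 221 \left(1 + 2 \left(-221\right)\right) - 144} = \sqrt{- 221 \left(1 - 442\right) - 144} = \sqrt{\left(-221\right) \left(-441\right) - 144} = \sqrt{97461 - 144} = \sqrt{97317} = 3 \sqrt{10813}$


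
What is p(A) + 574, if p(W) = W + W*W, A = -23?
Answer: 1080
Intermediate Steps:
p(W) = W + W²
p(A) + 574 = -23*(1 - 23) + 574 = -23*(-22) + 574 = 506 + 574 = 1080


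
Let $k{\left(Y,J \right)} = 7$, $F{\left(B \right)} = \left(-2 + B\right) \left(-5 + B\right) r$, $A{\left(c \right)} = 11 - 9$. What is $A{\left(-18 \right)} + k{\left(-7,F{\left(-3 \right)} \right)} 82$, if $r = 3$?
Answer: $576$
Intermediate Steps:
$A{\left(c \right)} = 2$
$F{\left(B \right)} = 3 \left(-5 + B\right) \left(-2 + B\right)$ ($F{\left(B \right)} = \left(-2 + B\right) \left(-5 + B\right) 3 = \left(-5 + B\right) \left(-2 + B\right) 3 = 3 \left(-5 + B\right) \left(-2 + B\right)$)
$A{\left(-18 \right)} + k{\left(-7,F{\left(-3 \right)} \right)} 82 = 2 + 7 \cdot 82 = 2 + 574 = 576$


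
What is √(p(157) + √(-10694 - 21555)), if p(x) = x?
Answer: √(157 + I*√32249) ≈ 14.063 + 6.3849*I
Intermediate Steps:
√(p(157) + √(-10694 - 21555)) = √(157 + √(-10694 - 21555)) = √(157 + √(-32249)) = √(157 + I*√32249)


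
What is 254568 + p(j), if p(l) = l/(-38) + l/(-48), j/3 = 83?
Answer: 77385103/304 ≈ 2.5456e+5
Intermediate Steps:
j = 249 (j = 3*83 = 249)
p(l) = -43*l/912 (p(l) = l*(-1/38) + l*(-1/48) = -l/38 - l/48 = -43*l/912)
254568 + p(j) = 254568 - 43/912*249 = 254568 - 3569/304 = 77385103/304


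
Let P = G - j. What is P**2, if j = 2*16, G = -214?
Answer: 60516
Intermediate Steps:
j = 32
P = -246 (P = -214 - 1*32 = -214 - 32 = -246)
P**2 = (-246)**2 = 60516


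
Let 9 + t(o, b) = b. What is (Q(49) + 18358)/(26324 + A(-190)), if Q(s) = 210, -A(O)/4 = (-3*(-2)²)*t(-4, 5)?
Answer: 4642/6533 ≈ 0.71055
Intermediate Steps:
t(o, b) = -9 + b
A(O) = -192 (A(O) = -4*(-3*(-2)²)*(-9 + 5) = -4*(-3*4)*(-4) = -(-48)*(-4) = -4*48 = -192)
(Q(49) + 18358)/(26324 + A(-190)) = (210 + 18358)/(26324 - 192) = 18568/26132 = 18568*(1/26132) = 4642/6533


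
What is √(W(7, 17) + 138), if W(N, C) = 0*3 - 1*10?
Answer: 8*√2 ≈ 11.314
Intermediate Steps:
W(N, C) = -10 (W(N, C) = 0 - 10 = -10)
√(W(7, 17) + 138) = √(-10 + 138) = √128 = 8*√2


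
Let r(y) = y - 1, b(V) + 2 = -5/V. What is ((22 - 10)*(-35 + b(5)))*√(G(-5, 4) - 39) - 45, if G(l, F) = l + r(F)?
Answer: -45 - 456*I*√41 ≈ -45.0 - 2919.8*I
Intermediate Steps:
b(V) = -2 - 5/V
r(y) = -1 + y
G(l, F) = -1 + F + l (G(l, F) = l + (-1 + F) = -1 + F + l)
((22 - 10)*(-35 + b(5)))*√(G(-5, 4) - 39) - 45 = ((22 - 10)*(-35 + (-2 - 5/5)))*√((-1 + 4 - 5) - 39) - 45 = (12*(-35 + (-2 - 5*⅕)))*√(-2 - 39) - 45 = (12*(-35 + (-2 - 1)))*√(-41) - 45 = (12*(-35 - 3))*(I*√41) - 45 = (12*(-38))*(I*√41) - 45 = -456*I*√41 - 45 = -45 - 456*I*√41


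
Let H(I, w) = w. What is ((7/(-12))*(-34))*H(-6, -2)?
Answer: -119/3 ≈ -39.667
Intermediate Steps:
((7/(-12))*(-34))*H(-6, -2) = ((7/(-12))*(-34))*(-2) = ((7*(-1/12))*(-34))*(-2) = -7/12*(-34)*(-2) = (119/6)*(-2) = -119/3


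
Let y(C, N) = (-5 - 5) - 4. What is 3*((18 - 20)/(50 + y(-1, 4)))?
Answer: -1/6 ≈ -0.16667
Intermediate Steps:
y(C, N) = -14 (y(C, N) = -10 - 4 = -14)
3*((18 - 20)/(50 + y(-1, 4))) = 3*((18 - 20)/(50 - 14)) = 3*(-2/36) = 3*(-2*1/36) = 3*(-1/18) = -1/6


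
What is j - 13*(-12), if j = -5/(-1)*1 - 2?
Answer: 159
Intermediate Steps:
j = 3 (j = -5*(-1)*1 - 2 = 5*1 - 2 = 5 - 2 = 3)
j - 13*(-12) = 3 - 13*(-12) = 3 + 156 = 159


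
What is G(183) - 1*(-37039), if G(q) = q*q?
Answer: 70528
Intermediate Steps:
G(q) = q²
G(183) - 1*(-37039) = 183² - 1*(-37039) = 33489 + 37039 = 70528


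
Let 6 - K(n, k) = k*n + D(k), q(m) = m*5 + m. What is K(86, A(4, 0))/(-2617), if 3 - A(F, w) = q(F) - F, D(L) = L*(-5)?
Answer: -1383/2617 ≈ -0.52847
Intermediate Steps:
D(L) = -5*L
q(m) = 6*m (q(m) = 5*m + m = 6*m)
A(F, w) = 3 - 5*F (A(F, w) = 3 - (6*F - F) = 3 - 5*F)
K(n, k) = 6 + 5*k - k*n (K(n, k) = 6 - (k*n - 5*k) = 6 - (-5*k + k*n) = 6 + (5*k - k*n) = 6 + 5*k - k*n)
K(86, A(4, 0))/(-2617) = (6 + 5*(3 - 5*4) - 1*(3 - 5*4)*86)/(-2617) = (6 + 5*(3 - 20) - 1*(3 - 20)*86)*(-1/2617) = (6 + 5*(-17) - 1*(-17)*86)*(-1/2617) = (6 - 85 + 1462)*(-1/2617) = 1383*(-1/2617) = -1383/2617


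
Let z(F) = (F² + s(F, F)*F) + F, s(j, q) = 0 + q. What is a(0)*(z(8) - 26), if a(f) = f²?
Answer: 0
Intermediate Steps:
s(j, q) = q
z(F) = F + 2*F² (z(F) = (F² + F*F) + F = (F² + F²) + F = 2*F² + F = F + 2*F²)
a(0)*(z(8) - 26) = 0²*(8*(1 + 2*8) - 26) = 0*(8*(1 + 16) - 26) = 0*(8*17 - 26) = 0*(136 - 26) = 0*110 = 0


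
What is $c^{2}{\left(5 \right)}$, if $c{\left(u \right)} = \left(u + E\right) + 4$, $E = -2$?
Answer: $49$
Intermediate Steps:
$c{\left(u \right)} = 2 + u$ ($c{\left(u \right)} = \left(u - 2\right) + 4 = \left(-2 + u\right) + 4 = 2 + u$)
$c^{2}{\left(5 \right)} = \left(2 + 5\right)^{2} = 7^{2} = 49$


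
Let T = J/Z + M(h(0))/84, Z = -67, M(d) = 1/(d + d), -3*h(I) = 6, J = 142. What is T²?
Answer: 2282832841/506790144 ≈ 4.5045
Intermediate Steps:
h(I) = -2 (h(I) = -⅓*6 = -2)
M(d) = 1/(2*d)
T = -47779/22512 (T = 142/(-67) + ((½)/(-2))/84 = 142*(-1/67) + ((½)*(-½))*(1/84) = -142/67 - ¼*1/84 = -142/67 - 1/336 = -47779/22512 ≈ -2.1224)
T² = (-47779/22512)² = 2282832841/506790144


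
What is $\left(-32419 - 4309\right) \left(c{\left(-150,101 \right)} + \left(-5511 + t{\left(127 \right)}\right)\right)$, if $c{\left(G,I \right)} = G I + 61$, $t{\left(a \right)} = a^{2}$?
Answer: $164210888$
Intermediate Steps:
$c{\left(G,I \right)} = 61 + G I$
$\left(-32419 - 4309\right) \left(c{\left(-150,101 \right)} + \left(-5511 + t{\left(127 \right)}\right)\right) = \left(-32419 - 4309\right) \left(\left(61 - 15150\right) - \left(5511 - 127^{2}\right)\right) = - 36728 \left(\left(61 - 15150\right) + \left(-5511 + 16129\right)\right) = - 36728 \left(-15089 + 10618\right) = \left(-36728\right) \left(-4471\right) = 164210888$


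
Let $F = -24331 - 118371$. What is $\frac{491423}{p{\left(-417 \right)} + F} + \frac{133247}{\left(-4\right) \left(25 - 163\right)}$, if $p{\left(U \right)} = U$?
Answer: $\frac{18798911897}{79001688} \approx 237.96$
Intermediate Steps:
$F = -142702$
$\frac{491423}{p{\left(-417 \right)} + F} + \frac{133247}{\left(-4\right) \left(25 - 163\right)} = \frac{491423}{-417 - 142702} + \frac{133247}{\left(-4\right) \left(25 - 163\right)} = \frac{491423}{-143119} + \frac{133247}{\left(-4\right) \left(-138\right)} = 491423 \left(- \frac{1}{143119}\right) + \frac{133247}{552} = - \frac{491423}{143119} + 133247 \cdot \frac{1}{552} = - \frac{491423}{143119} + \frac{133247}{552} = \frac{18798911897}{79001688}$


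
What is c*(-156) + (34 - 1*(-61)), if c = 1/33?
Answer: 993/11 ≈ 90.273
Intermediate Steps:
c = 1/33 ≈ 0.030303
c*(-156) + (34 - 1*(-61)) = (1/33)*(-156) + (34 - 1*(-61)) = -52/11 + (34 + 61) = -52/11 + 95 = 993/11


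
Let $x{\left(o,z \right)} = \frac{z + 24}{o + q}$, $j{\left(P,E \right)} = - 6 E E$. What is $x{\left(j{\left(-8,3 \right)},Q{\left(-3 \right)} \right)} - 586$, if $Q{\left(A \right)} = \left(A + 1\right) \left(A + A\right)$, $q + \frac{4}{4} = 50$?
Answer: $- \frac{2966}{5} \approx -593.2$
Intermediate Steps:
$q = 49$ ($q = -1 + 50 = 49$)
$j{\left(P,E \right)} = - 6 E^{2}$
$Q{\left(A \right)} = 2 A \left(1 + A\right)$ ($Q{\left(A \right)} = \left(1 + A\right) 2 A = 2 A \left(1 + A\right)$)
$x{\left(o,z \right)} = \frac{24 + z}{49 + o}$ ($x{\left(o,z \right)} = \frac{z + 24}{o + 49} = \frac{24 + z}{49 + o}$)
$x{\left(j{\left(-8,3 \right)},Q{\left(-3 \right)} \right)} - 586 = \frac{24 + 2 \left(-3\right) \left(1 - 3\right)}{49 - 6 \cdot 3^{2}} - 586 = \frac{24 + 2 \left(-3\right) \left(-2\right)}{49 - 54} - 586 = \frac{24 + 12}{49 - 54} - 586 = \frac{1}{-5} \cdot 36 - 586 = \left(- \frac{1}{5}\right) 36 - 586 = - \frac{36}{5} - 586 = - \frac{2966}{5}$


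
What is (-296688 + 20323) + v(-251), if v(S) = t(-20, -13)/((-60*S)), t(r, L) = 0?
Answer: -276365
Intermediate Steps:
v(S) = 0 (v(S) = 0/((-60*S)) = 0*(-1/(60*S)) = 0)
(-296688 + 20323) + v(-251) = (-296688 + 20323) + 0 = -276365 + 0 = -276365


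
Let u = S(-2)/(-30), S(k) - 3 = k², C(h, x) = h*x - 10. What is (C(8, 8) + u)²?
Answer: 2601769/900 ≈ 2890.9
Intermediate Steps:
C(h, x) = -10 + h*x
S(k) = 3 + k²
u = -7/30 (u = (3 + (-2)²)/(-30) = (3 + 4)*(-1/30) = 7*(-1/30) = -7/30 ≈ -0.23333)
(C(8, 8) + u)² = ((-10 + 8*8) - 7/30)² = ((-10 + 64) - 7/30)² = (54 - 7/30)² = (1613/30)² = 2601769/900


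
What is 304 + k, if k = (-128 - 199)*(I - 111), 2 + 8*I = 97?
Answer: 261743/8 ≈ 32718.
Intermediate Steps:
I = 95/8 (I = -1/4 + (1/8)*97 = -1/4 + 97/8 = 95/8 ≈ 11.875)
k = 259311/8 (k = (-128 - 199)*(95/8 - 111) = -327*(-793/8) = 259311/8 ≈ 32414.)
304 + k = 304 + 259311/8 = 261743/8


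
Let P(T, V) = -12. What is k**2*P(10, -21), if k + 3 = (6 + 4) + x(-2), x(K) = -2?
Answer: -300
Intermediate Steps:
k = 5 (k = -3 + ((6 + 4) - 2) = -3 + (10 - 2) = -3 + 8 = 5)
k**2*P(10, -21) = 5**2*(-12) = 25*(-12) = -300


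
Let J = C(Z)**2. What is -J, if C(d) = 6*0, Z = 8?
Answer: 0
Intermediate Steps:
C(d) = 0
J = 0 (J = 0**2 = 0)
-J = -1*0 = 0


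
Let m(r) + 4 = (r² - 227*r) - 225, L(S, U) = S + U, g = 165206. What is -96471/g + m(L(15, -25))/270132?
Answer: -12853099063/22313713596 ≈ -0.57602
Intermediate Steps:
m(r) = -229 + r² - 227*r (m(r) = -4 + ((r² - 227*r) - 225) = -4 + (-225 + r² - 227*r) = -229 + r² - 227*r)
-96471/g + m(L(15, -25))/270132 = -96471/165206 + (-229 + (15 - 25)² - 227*(15 - 25))/270132 = -96471*1/165206 + (-229 + (-10)² - 227*(-10))*(1/270132) = -96471/165206 + (-229 + 100 + 2270)*(1/270132) = -96471/165206 + 2141*(1/270132) = -96471/165206 + 2141/270132 = -12853099063/22313713596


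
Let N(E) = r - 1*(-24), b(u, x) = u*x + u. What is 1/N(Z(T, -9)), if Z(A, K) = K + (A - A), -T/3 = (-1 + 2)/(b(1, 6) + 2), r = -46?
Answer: -1/22 ≈ -0.045455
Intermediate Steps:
b(u, x) = u + u*x
T = -⅓ (T = -3*(-1 + 2)/(1*(1 + 6) + 2) = -3/(1*7 + 2) = -3/(7 + 2) = -3/9 = -3*⅑ = -⅓ ≈ -0.33333)
Z(A, K) = K (Z(A, K) = K + 0 = K)
N(E) = -22 (N(E) = -46 - 1*(-24) = -46 + 24 = -22)
1/N(Z(T, -9)) = 1/(-22) = -1/22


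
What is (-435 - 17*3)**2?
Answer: 236196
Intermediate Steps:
(-435 - 17*3)**2 = (-435 - 1*51)**2 = (-435 - 51)**2 = (-486)**2 = 236196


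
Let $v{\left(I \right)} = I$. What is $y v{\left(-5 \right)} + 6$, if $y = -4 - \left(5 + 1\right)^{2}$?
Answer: $206$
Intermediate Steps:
$y = -40$ ($y = -4 - 6^{2} = -4 - 36 = -40$)
$y v{\left(-5 \right)} + 6 = \left(-40\right) \left(-5\right) + 6 = 200 + 6 = 206$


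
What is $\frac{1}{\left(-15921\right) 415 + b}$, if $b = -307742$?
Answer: $- \frac{1}{6914957} \approx -1.4461 \cdot 10^{-7}$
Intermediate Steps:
$\frac{1}{\left(-15921\right) 415 + b} = \frac{1}{\left(-15921\right) 415 - 307742} = \frac{1}{-6607215 - 307742} = \frac{1}{-6914957} = - \frac{1}{6914957}$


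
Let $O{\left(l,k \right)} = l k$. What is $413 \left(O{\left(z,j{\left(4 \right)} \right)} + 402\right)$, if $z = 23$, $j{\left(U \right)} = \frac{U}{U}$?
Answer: $175525$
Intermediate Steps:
$j{\left(U \right)} = 1$
$O{\left(l,k \right)} = k l$
$413 \left(O{\left(z,j{\left(4 \right)} \right)} + 402\right) = 413 \left(1 \cdot 23 + 402\right) = 413 \left(23 + 402\right) = 413 \cdot 425 = 175525$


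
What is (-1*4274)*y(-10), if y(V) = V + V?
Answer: 85480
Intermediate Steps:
y(V) = 2*V
(-1*4274)*y(-10) = (-1*4274)*(2*(-10)) = -4274*(-20) = 85480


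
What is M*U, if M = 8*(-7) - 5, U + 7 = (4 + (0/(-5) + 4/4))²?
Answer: -1098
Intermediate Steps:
U = 18 (U = -7 + (4 + (0/(-5) + 4/4))² = -7 + (4 + (0*(-⅕) + 4*(¼)))² = -7 + (4 + (0 + 1))² = -7 + (4 + 1)² = -7 + 5² = -7 + 25 = 18)
M = -61 (M = -56 - 5 = -61)
M*U = -61*18 = -1098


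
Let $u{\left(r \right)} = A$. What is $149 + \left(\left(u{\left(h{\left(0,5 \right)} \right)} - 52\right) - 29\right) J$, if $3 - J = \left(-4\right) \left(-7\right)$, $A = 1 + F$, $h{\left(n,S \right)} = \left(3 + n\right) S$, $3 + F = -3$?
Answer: $2299$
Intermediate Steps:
$F = -6$ ($F = -3 - 3 = -6$)
$h{\left(n,S \right)} = S \left(3 + n\right)$
$A = -5$ ($A = 1 - 6 = -5$)
$u{\left(r \right)} = -5$
$J = -25$ ($J = 3 - \left(-4\right) \left(-7\right) = 3 - 28 = -25$)
$149 + \left(\left(u{\left(h{\left(0,5 \right)} \right)} - 52\right) - 29\right) J = 149 + \left(\left(-5 - 52\right) - 29\right) \left(-25\right) = 149 + \left(-57 - 29\right) \left(-25\right) = 149 - -2150 = 149 + 2150 = 2299$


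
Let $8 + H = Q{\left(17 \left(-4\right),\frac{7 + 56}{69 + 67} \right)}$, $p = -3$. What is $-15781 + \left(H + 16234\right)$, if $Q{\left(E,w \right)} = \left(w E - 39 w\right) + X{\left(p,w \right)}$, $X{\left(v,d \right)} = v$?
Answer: $\frac{53371}{136} \approx 392.43$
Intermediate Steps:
$Q{\left(E,w \right)} = -3 - 39 w + E w$ ($Q{\left(E,w \right)} = \left(w E - 39 w\right) - 3 = \left(E w - 39 w\right) - 3 = \left(- 39 w + E w\right) - 3 = -3 - 39 w + E w$)
$H = - \frac{8237}{136}$ ($H = -8 - \left(3 - 17 \left(-4\right) \frac{7 + 56}{69 + 67} + \frac{39 \left(7 + 56\right)}{69 + 67}\right) = -8 - \left(3 + 107 \cdot 63 \cdot \frac{1}{136}\right) = -8 - \frac{7149}{136} = - \frac{8237}{136} \approx -60.566$)
$-15781 + \left(H + 16234\right) = -15781 + \left(- \frac{8237}{136} + 16234\right) = -15781 + \frac{2199587}{136} = \frac{53371}{136}$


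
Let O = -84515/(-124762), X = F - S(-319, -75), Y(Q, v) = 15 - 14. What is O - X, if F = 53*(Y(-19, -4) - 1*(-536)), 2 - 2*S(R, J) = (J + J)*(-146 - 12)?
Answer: -5029071705/124762 ≈ -40309.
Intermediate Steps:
Y(Q, v) = 1
S(R, J) = 1 + 158*J (S(R, J) = 1 - (J + J)*(-146 - 12)/2 = 1 - 2*J*(-158)/2 = 1 - (-158)*J = 1 + 158*J)
F = 28461 (F = 53*(1 - 1*(-536)) = 53*(1 + 536) = 53*537 = 28461)
X = 40310 (X = 28461 - (1 + 158*(-75)) = 28461 - (1 - 11850) = 28461 - 1*(-11849) = 28461 + 11849 = 40310)
O = 84515/124762 (O = -84515*(-1/124762) = 84515/124762 ≈ 0.67741)
O - X = 84515/124762 - 1*40310 = 84515/124762 - 40310 = -5029071705/124762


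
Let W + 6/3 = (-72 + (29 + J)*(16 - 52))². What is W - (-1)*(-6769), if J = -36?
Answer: 25629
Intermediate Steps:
W = 32398 (W = -2 + (-72 + (29 - 36)*(16 - 52))² = -2 + (-72 - 7*(-36))² = -2 + (-72 + 252)² = -2 + 180² = -2 + 32400 = 32398)
W - (-1)*(-6769) = 32398 - (-1)*(-6769) = 32398 - 1*6769 = 32398 - 6769 = 25629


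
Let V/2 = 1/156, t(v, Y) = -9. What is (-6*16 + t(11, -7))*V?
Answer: -35/26 ≈ -1.3462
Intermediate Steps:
V = 1/78 (V = 2*(1/156) = 1/78 ≈ 0.012821)
(-6*16 + t(11, -7))*V = (-6*16 - 9)*(1/78) = (-96 - 9)*(1/78) = -105*1/78 = -35/26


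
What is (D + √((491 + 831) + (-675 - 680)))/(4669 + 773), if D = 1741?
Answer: 1741/5442 + I*√33/5442 ≈ 0.31992 + 0.0010556*I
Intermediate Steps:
(D + √((491 + 831) + (-675 - 680)))/(4669 + 773) = (1741 + √((491 + 831) + (-675 - 680)))/(4669 + 773) = (1741 + √(1322 - 1355))/5442 = (1741 + √(-33))*(1/5442) = (1741 + I*√33)*(1/5442) = 1741/5442 + I*√33/5442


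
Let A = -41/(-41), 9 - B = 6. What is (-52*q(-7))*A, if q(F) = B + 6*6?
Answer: -2028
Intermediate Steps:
B = 3 (B = 9 - 1*6 = 9 - 6 = 3)
A = 1 (A = -41*(-1/41) = 1)
q(F) = 39 (q(F) = 3 + 6*6 = 3 + 36 = 39)
(-52*q(-7))*A = -52*39*1 = -2028*1 = -2028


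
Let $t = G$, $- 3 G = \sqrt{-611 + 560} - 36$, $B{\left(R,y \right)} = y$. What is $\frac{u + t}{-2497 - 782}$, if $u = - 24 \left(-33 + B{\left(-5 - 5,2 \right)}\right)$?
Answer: $- \frac{252}{1093} + \frac{i \sqrt{51}}{9837} \approx -0.23056 + 0.00072598 i$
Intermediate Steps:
$u = 744$ ($u = - 24 \left(-33 + 2\right) = \left(-24\right) \left(-31\right) = 744$)
$G = 12 - \frac{i \sqrt{51}}{3}$ ($G = - \frac{\sqrt{-611 + 560} - 36}{3} = - \frac{\sqrt{-51} - 36}{3} = - \frac{i \sqrt{51} - 36}{3} = - \frac{-36 + i \sqrt{51}}{3} = 12 - \frac{i \sqrt{51}}{3} \approx 12.0 - 2.3805 i$)
$t = 12 - \frac{i \sqrt{51}}{3} \approx 12.0 - 2.3805 i$
$\frac{u + t}{-2497 - 782} = \frac{744 + \left(12 - \frac{i \sqrt{51}}{3}\right)}{-2497 - 782} = \frac{756 - \frac{i \sqrt{51}}{3}}{-2497 - 782} = \frac{756 - \frac{i \sqrt{51}}{3}}{-3279} = \left(756 - \frac{i \sqrt{51}}{3}\right) \left(- \frac{1}{3279}\right) = - \frac{252}{1093} + \frac{i \sqrt{51}}{9837}$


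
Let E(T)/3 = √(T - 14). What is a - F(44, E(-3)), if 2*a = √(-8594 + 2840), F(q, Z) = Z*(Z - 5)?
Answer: 153 + I*√5754/2 + 15*I*√17 ≈ 153.0 + 99.774*I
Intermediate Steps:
E(T) = 3*√(-14 + T) (E(T) = 3*√(T - 14) = 3*√(-14 + T))
F(q, Z) = Z*(-5 + Z)
a = I*√5754/2 (a = √(-8594 + 2840)/2 = √(-5754)/2 = (I*√5754)/2 = I*√5754/2 ≈ 37.928*I)
a - F(44, E(-3)) = I*√5754/2 - 3*√(-14 - 3)*(-5 + 3*√(-14 - 3)) = I*√5754/2 - 3*√(-17)*(-5 + 3*√(-17)) = I*√5754/2 - 3*(I*√17)*(-5 + 3*(I*√17)) = I*√5754/2 - 3*I*√17*(-5 + 3*I*√17)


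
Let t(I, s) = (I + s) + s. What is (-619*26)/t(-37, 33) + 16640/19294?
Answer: -155017538/279763 ≈ -554.10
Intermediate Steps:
t(I, s) = I + 2*s
(-619*26)/t(-37, 33) + 16640/19294 = (-619*26)/(-37 + 2*33) + 16640/19294 = -16094/(-37 + 66) + 16640*(1/19294) = -16094/29 + 8320/9647 = -155017538/279763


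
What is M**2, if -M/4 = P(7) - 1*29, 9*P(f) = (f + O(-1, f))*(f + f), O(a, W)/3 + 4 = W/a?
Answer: 6250000/81 ≈ 77161.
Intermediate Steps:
O(a, W) = -12 + 3*W/a (O(a, W) = -12 + 3*(W/a) = -12 + 3*W/a)
P(f) = 2*f*(-12 - 2*f)/9 (P(f) = ((f + (-12 + 3*f/(-1)))*(f + f))/9 = ((f + (-12 + 3*f*(-1)))*(2*f))/9 = ((f + (-12 - 3*f))*(2*f))/9 = ((-12 - 2*f)*(2*f))/9 = (2*f*(-12 - 2*f))/9 = 2*f*(-12 - 2*f)/9)
M = 2500/9 (M = -4*((4/9)*7*(-6 - 1*7) - 1*29) = -4*((4/9)*7*(-6 - 7) - 29) = -4*((4/9)*7*(-13) - 29) = -4*(-364/9 - 29) = -4*(-625/9) = 2500/9 ≈ 277.78)
M**2 = (2500/9)**2 = 6250000/81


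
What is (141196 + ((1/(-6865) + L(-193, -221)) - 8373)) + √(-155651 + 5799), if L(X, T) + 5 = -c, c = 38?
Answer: 911534699/6865 + 2*I*√37463 ≈ 1.3278e+5 + 387.11*I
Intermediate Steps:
L(X, T) = -43 (L(X, T) = -5 - 1*38 = -5 - 38 = -43)
(141196 + ((1/(-6865) + L(-193, -221)) - 8373)) + √(-155651 + 5799) = (141196 + ((1/(-6865) - 43) - 8373)) + √(-155651 + 5799) = (141196 + ((-1/6865 - 43) - 8373)) + √(-149852) = (141196 + (-295196/6865 - 8373)) + 2*I*√37463 = (141196 - 57775841/6865) + 2*I*√37463 = 911534699/6865 + 2*I*√37463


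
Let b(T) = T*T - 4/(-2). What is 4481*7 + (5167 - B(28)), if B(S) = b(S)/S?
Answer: 511083/14 ≈ 36506.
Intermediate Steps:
b(T) = 2 + T² (b(T) = T² - 4*(-½) = T² + 2 = 2 + T²)
B(S) = (2 + S²)/S
4481*7 + (5167 - B(28)) = 4481*7 + (5167 - (28 + 2/28)) = 31367 + (5167 - (28 + 2*(1/28))) = 31367 + (5167 - (28 + 1/14)) = 31367 + (5167 - 1*393/14) = 31367 + (5167 - 393/14) = 31367 + 71945/14 = 511083/14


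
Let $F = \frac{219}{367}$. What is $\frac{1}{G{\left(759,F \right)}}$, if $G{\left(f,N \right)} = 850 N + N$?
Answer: $\frac{367}{186369} \approx 0.0019692$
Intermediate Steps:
$F = \frac{219}{367}$ ($F = 219 \cdot \frac{1}{367} = \frac{219}{367} \approx 0.59673$)
$G{\left(f,N \right)} = 851 N$
$\frac{1}{G{\left(759,F \right)}} = \frac{1}{851 \cdot \frac{219}{367}} = \frac{1}{\frac{186369}{367}} = \frac{367}{186369}$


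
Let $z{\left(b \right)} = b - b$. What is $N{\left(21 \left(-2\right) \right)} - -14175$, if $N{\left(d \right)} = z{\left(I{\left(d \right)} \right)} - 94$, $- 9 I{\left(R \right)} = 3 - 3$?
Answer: $14081$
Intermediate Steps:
$I{\left(R \right)} = 0$ ($I{\left(R \right)} = - \frac{3 - 3}{9} = \left(- \frac{1}{9}\right) 0 = 0$)
$z{\left(b \right)} = 0$
$N{\left(d \right)} = -94$ ($N{\left(d \right)} = 0 - 94 = -94$)
$N{\left(21 \left(-2\right) \right)} - -14175 = -94 - -14175 = -94 + 14175 = 14081$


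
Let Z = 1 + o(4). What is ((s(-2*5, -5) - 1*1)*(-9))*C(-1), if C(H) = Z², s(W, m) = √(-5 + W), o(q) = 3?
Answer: 144 - 144*I*√15 ≈ 144.0 - 557.71*I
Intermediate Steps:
Z = 4 (Z = 1 + 3 = 4)
C(H) = 16 (C(H) = 4² = 16)
((s(-2*5, -5) - 1*1)*(-9))*C(-1) = ((√(-5 - 2*5) - 1*1)*(-9))*16 = ((√(-5 - 10) - 1)*(-9))*16 = ((√(-15) - 1)*(-9))*16 = ((I*√15 - 1)*(-9))*16 = ((-1 + I*√15)*(-9))*16 = (9 - 9*I*√15)*16 = 144 - 144*I*√15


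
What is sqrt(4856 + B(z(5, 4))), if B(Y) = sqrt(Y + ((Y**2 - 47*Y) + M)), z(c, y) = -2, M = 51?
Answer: sqrt(4856 + 7*sqrt(3)) ≈ 69.772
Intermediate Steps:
B(Y) = sqrt(51 + Y**2 - 46*Y) (B(Y) = sqrt(Y + ((Y**2 - 47*Y) + 51)) = sqrt(Y + (51 + Y**2 - 47*Y)) = sqrt(51 + Y**2 - 46*Y))
sqrt(4856 + B(z(5, 4))) = sqrt(4856 + sqrt(51 + (-2)**2 - 46*(-2))) = sqrt(4856 + sqrt(51 + 4 + 92)) = sqrt(4856 + sqrt(147)) = sqrt(4856 + 7*sqrt(3))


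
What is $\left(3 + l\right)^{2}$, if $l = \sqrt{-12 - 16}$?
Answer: $-19 + 12 i \sqrt{7} \approx -19.0 + 31.749 i$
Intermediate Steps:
$l = 2 i \sqrt{7}$ ($l = \sqrt{-28} = 2 i \sqrt{7} \approx 5.2915 i$)
$\left(3 + l\right)^{2} = \left(3 + 2 i \sqrt{7}\right)^{2}$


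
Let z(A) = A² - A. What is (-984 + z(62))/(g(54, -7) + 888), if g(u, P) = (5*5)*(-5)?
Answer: 2798/763 ≈ 3.6671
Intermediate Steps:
g(u, P) = -125 (g(u, P) = 25*(-5) = -125)
(-984 + z(62))/(g(54, -7) + 888) = (-984 + 62*(-1 + 62))/(-125 + 888) = (-984 + 62*61)/763 = (-984 + 3782)*(1/763) = 2798*(1/763) = 2798/763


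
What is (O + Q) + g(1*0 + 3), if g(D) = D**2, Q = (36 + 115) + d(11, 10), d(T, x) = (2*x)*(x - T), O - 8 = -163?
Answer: -15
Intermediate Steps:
O = -155 (O = 8 - 163 = -155)
d(T, x) = 2*x*(x - T)
Q = 131 (Q = (36 + 115) + 2*10*(10 - 1*11) = 151 + 2*10*(10 - 11) = 151 + 2*10*(-1) = 151 - 20 = 131)
(O + Q) + g(1*0 + 3) = (-155 + 131) + (1*0 + 3)**2 = -24 + (0 + 3)**2 = -24 + 3**2 = -24 + 9 = -15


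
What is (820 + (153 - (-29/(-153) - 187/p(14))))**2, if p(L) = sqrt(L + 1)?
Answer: 111039591107/117045 + 654896*sqrt(15)/27 ≈ 1.0426e+6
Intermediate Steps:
p(L) = sqrt(1 + L)
(820 + (153 - (-29/(-153) - 187/p(14))))**2 = (820 + (153 - (-29/(-153) - 187/sqrt(1 + 14))))**2 = (820 + (153 - (-29*(-1/153) - 187*sqrt(15)/15)))**2 = (820 + (153 - (29/153 - 187*sqrt(15)/15)))**2 = (820 + (153 + (-29/153 + 187*sqrt(15)/15)))**2 = (820 + (23380/153 + 187*sqrt(15)/15))**2 = (148840/153 + 187*sqrt(15)/15)**2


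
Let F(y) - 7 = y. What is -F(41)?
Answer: -48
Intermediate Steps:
F(y) = 7 + y
-F(41) = -(7 + 41) = -1*48 = -48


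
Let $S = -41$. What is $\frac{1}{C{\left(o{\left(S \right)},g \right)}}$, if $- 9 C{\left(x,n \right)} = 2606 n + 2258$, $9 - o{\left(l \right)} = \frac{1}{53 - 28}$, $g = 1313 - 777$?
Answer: $- \frac{3}{466358} \approx -6.4328 \cdot 10^{-6}$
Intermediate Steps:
$g = 536$ ($g = 1313 - 777 = 536$)
$o{\left(l \right)} = \frac{224}{25}$ ($o{\left(l \right)} = 9 - \frac{1}{53 - 28} = 9 - \frac{1}{25} = \frac{224}{25}$)
$C{\left(x,n \right)} = - \frac{2258}{9} - \frac{2606 n}{9}$ ($C{\left(x,n \right)} = - \frac{2606 n + 2258}{9} = - \frac{2258 + 2606 n}{9} = - \frac{2258}{9} - \frac{2606 n}{9}$)
$\frac{1}{C{\left(o{\left(S \right)},g \right)}} = \frac{1}{- \frac{2258}{9} - \frac{1396816}{9}} = \frac{1}{- \frac{466358}{3}} = - \frac{3}{466358}$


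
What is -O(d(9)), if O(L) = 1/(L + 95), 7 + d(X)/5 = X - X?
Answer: -1/60 ≈ -0.016667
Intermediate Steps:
d(X) = -35 (d(X) = -35 + 5*(X - X) = -35 + 5*0 = -35 + 0 = -35)
O(L) = 1/(95 + L)
-O(d(9)) = -1/(95 - 35) = -1/60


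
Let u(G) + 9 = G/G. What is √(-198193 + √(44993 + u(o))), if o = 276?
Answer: √(-198193 + √44985) ≈ 444.95*I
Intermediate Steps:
u(G) = -8 (u(G) = -9 + G/G = -9 + 1 = -8)
√(-198193 + √(44993 + u(o))) = √(-198193 + √(44993 - 8)) = √(-198193 + √44985)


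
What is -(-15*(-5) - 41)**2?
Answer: -1156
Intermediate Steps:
-(-15*(-5) - 41)**2 = -(75 - 41)**2 = -1*34**2 = -1*1156 = -1156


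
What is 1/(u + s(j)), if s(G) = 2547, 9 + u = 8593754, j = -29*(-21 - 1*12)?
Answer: 1/8596292 ≈ 1.1633e-7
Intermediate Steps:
j = 957 (j = -29*(-21 - 12) = -29*(-33) = 957)
u = 8593745 (u = -9 + 8593754 = 8593745)
1/(u + s(j)) = 1/(8593745 + 2547) = 1/8596292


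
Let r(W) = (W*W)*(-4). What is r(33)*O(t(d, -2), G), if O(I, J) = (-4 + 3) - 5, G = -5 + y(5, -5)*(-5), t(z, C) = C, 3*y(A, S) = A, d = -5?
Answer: 26136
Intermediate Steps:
y(A, S) = A/3
G = -40/3 (G = -5 + ((⅓)*5)*(-5) = -5 + (5/3)*(-5) = -5 - 25/3 = -40/3 ≈ -13.333)
r(W) = -4*W² (r(W) = W²*(-4) = -4*W²)
O(I, J) = -6 (O(I, J) = -1 - 5 = -6)
r(33)*O(t(d, -2), G) = -4*33²*(-6) = -4*1089*(-6) = -4356*(-6) = 26136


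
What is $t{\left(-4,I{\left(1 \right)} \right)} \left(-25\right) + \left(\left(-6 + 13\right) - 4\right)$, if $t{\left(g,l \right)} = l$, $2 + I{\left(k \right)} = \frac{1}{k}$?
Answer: $28$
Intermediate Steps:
$I{\left(k \right)} = -2 + \frac{1}{k}$
$t{\left(-4,I{\left(1 \right)} \right)} \left(-25\right) + \left(\left(-6 + 13\right) - 4\right) = \left(-2 + 1^{-1}\right) \left(-25\right) + \left(\left(-6 + 13\right) - 4\right) = \left(-2 + 1\right) \left(-25\right) + \left(7 - 4\right) = \left(-1\right) \left(-25\right) + 3 = 25 + 3 = 28$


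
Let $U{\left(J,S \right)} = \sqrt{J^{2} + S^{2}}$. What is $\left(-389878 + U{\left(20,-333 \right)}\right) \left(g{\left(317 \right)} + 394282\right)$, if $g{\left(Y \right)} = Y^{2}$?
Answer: $-192900327938 + 494771 \sqrt{111289} \approx -1.9274 \cdot 10^{11}$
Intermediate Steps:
$\left(-389878 + U{\left(20,-333 \right)}\right) \left(g{\left(317 \right)} + 394282\right) = \left(-389878 + \sqrt{20^{2} + \left(-333\right)^{2}}\right) \left(317^{2} + 394282\right) = \left(-389878 + \sqrt{400 + 110889}\right) \left(100489 + 394282\right) = \left(-389878 + \sqrt{111289}\right) 494771 = -192900327938 + 494771 \sqrt{111289}$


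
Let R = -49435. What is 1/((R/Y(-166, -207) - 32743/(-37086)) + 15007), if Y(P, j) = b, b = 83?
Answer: 3078138/44362988225 ≈ 6.9385e-5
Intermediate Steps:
Y(P, j) = 83
1/((R/Y(-166, -207) - 32743/(-37086)) + 15007) = 1/((-49435/83 - 32743/(-37086)) + 15007) = 1/((-49435*1/83 - 32743*(-1/37086)) + 15007) = 1/((-49435/83 + 32743/37086) + 15007) = 1/(-1830628741/3078138 + 15007) = 1/(44362988225/3078138) = 3078138/44362988225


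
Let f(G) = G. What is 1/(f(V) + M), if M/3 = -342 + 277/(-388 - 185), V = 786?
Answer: -191/46117 ≈ -0.0041416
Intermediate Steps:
M = -196243/191 (M = 3*(-342 + 277/(-388 - 185)) = 3*(-342 + 277/(-573)) = 3*(-342 + 277*(-1/573)) = 3*(-342 - 277/573) = 3*(-196243/573) = -196243/191 ≈ -1027.4)
1/(f(V) + M) = 1/(786 - 196243/191) = 1/(-46117/191) = -191/46117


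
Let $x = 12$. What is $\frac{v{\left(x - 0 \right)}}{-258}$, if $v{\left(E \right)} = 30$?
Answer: $- \frac{5}{43} \approx -0.11628$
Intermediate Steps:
$\frac{v{\left(x - 0 \right)}}{-258} = \frac{30}{-258} = 30 \left(- \frac{1}{258}\right) = - \frac{5}{43}$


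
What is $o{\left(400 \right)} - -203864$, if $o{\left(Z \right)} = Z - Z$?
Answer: $203864$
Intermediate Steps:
$o{\left(Z \right)} = 0$
$o{\left(400 \right)} - -203864 = 0 - -203864 = 0 + 203864 = 203864$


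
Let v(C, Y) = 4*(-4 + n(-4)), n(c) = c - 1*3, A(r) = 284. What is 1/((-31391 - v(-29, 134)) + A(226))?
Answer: -1/31063 ≈ -3.2193e-5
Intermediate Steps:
n(c) = -3 + c (n(c) = c - 3 = -3 + c)
v(C, Y) = -44 (v(C, Y) = 4*(-4 + (-3 - 4)) = 4*(-4 - 7) = 4*(-11) = -44)
1/((-31391 - v(-29, 134)) + A(226)) = 1/((-31391 - 1*(-44)) + 284) = 1/((-31391 + 44) + 284) = 1/(-31347 + 284) = 1/(-31063) = -1/31063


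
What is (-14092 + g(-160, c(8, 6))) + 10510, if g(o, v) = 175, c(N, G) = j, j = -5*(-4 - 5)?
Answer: -3407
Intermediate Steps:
j = 45 (j = -5*(-9) = 45)
c(N, G) = 45
(-14092 + g(-160, c(8, 6))) + 10510 = (-14092 + 175) + 10510 = -13917 + 10510 = -3407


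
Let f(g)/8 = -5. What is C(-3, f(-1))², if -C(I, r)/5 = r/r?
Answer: 25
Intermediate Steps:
f(g) = -40 (f(g) = 8*(-5) = -40)
C(I, r) = -5 (C(I, r) = -5*r/r = -5*1 = -5)
C(-3, f(-1))² = (-5)² = 25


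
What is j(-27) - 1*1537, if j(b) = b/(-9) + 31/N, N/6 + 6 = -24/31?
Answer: -1933801/1260 ≈ -1534.8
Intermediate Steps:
N = -1260/31 (N = -36 + 6*(-24/31) = -36 - 144/31 = -1260/31 ≈ -40.645)
j(b) = -961/1260 - b/9 (j(b) = b/(-9) + 31/(-1260/31) = b*(-⅑) + 31*(-31/1260) = -b/9 - 961/1260 = -961/1260 - b/9)
j(-27) - 1*1537 = (-961/1260 - ⅑*(-27)) - 1*1537 = (-961/1260 + 3) - 1537 = 2819/1260 - 1537 = -1933801/1260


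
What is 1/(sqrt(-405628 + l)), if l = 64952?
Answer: -I*sqrt(161)/7406 ≈ -0.0017133*I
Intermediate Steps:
1/(sqrt(-405628 + l)) = 1/(sqrt(-405628 + 64952)) = 1/(sqrt(-340676)) = 1/(46*I*sqrt(161)) = -I*sqrt(161)/7406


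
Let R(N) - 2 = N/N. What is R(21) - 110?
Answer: -107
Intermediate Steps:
R(N) = 3 (R(N) = 2 + N/N = 2 + 1 = 3)
R(21) - 110 = 3 - 110 = -107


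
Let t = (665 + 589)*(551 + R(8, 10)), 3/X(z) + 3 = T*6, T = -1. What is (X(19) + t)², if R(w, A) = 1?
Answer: 4312363084129/9 ≈ 4.7915e+11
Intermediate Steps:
X(z) = -⅓ (X(z) = 3/(-3 - 1*6) = 3/(-3 - 6) = 3/(-9) = 3*(-⅑) = -⅓)
t = 692208 (t = (665 + 589)*(551 + 1) = 1254*552 = 692208)
(X(19) + t)² = (-⅓ + 692208)² = (2076623/3)² = 4312363084129/9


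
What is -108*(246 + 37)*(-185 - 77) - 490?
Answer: 8007278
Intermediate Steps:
-108*(246 + 37)*(-185 - 77) - 490 = -30564*(-262) - 490 = -108*(-74146) - 490 = 8007768 - 490 = 8007278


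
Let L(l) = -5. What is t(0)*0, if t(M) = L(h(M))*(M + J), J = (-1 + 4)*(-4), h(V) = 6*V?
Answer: 0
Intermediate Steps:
J = -12 (J = 3*(-4) = -12)
t(M) = 60 - 5*M (t(M) = -5*(M - 12) = -5*(-12 + M) = 60 - 5*M)
t(0)*0 = (60 - 5*0)*0 = (60 + 0)*0 = 60*0 = 0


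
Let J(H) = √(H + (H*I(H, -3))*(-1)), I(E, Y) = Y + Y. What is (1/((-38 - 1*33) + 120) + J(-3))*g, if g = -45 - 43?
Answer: -88/49 - 88*I*√21 ≈ -1.7959 - 403.27*I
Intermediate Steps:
I(E, Y) = 2*Y
g = -88
J(H) = √7*√H (J(H) = √(H + (H*(2*(-3)))*(-1)) = √(H + (H*(-6))*(-1)) = √(H - 6*H*(-1)) = √(H + 6*H) = √(7*H) = √7*√H)
(1/((-38 - 1*33) + 120) + J(-3))*g = (1/((-38 - 1*33) + 120) + √7*√(-3))*(-88) = (1/((-38 - 33) + 120) + √7*(I*√3))*(-88) = (1/(-71 + 120) + I*√21)*(-88) = (1/49 + I*√21)*(-88) = -88/49 - 88*I*√21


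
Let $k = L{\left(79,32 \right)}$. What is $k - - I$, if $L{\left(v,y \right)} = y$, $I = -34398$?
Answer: $-34366$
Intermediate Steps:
$k = 32$
$k - - I = 32 - \left(-1\right) \left(-34398\right) = 32 - 34398 = -34366$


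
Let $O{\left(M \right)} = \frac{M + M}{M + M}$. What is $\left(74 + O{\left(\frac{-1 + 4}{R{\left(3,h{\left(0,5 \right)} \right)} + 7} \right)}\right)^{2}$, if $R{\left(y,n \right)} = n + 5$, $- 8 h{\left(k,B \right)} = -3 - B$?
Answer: $5625$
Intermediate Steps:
$h{\left(k,B \right)} = \frac{3}{8} + \frac{B}{8}$ ($h{\left(k,B \right)} = - \frac{-3 - B}{8} = \frac{3}{8} + \frac{B}{8}$)
$R{\left(y,n \right)} = 5 + n$
$O{\left(M \right)} = 1$ ($O{\left(M \right)} = \frac{2 M}{2 M} = 2 M \frac{1}{2 M} = 1$)
$\left(74 + O{\left(\frac{-1 + 4}{R{\left(3,h{\left(0,5 \right)} \right)} + 7} \right)}\right)^{2} = \left(74 + 1\right)^{2} = 75^{2} = 5625$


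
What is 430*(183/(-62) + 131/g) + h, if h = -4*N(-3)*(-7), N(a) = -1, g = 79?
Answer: -1430597/2449 ≈ -584.16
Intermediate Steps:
h = -28 (h = -4*(-1)*(-7) = 4*(-7) = -28)
430*(183/(-62) + 131/g) + h = 430*(183/(-62) + 131/79) - 28 = 430*(183*(-1/62) + 131*(1/79)) - 28 = 430*(-183/62 + 131/79) - 28 = 430*(-6335/4898) - 28 = -1362025/2449 - 28 = -1430597/2449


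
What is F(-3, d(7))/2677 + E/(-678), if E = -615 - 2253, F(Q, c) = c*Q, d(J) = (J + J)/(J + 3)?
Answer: 6395657/1512505 ≈ 4.2285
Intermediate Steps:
d(J) = 2*J/(3 + J) (d(J) = (2*J)/(3 + J) = 2*J/(3 + J))
F(Q, c) = Q*c
E = -2868
F(-3, d(7))/2677 + E/(-678) = -6*7/(3 + 7)/2677 - 2868/(-678) = -6*7/10*(1/2677) - 2868*(-1/678) = -6*7/10*(1/2677) + 478/113 = -3*7/5*(1/2677) + 478/113 = -21/5*1/2677 + 478/113 = -21/13385 + 478/113 = 6395657/1512505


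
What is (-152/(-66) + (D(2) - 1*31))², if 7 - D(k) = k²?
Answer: 719104/1089 ≈ 660.33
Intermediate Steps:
D(k) = 7 - k²
(-152/(-66) + (D(2) - 1*31))² = (-152/(-66) + ((7 - 1*2²) - 1*31))² = (-152*(-1/66) + ((7 - 1*4) - 31))² = (76/33 + ((7 - 4) - 31))² = (76/33 + (3 - 31))² = (76/33 - 28)² = (-848/33)² = 719104/1089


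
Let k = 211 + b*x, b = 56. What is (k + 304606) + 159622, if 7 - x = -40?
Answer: 467071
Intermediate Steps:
x = 47 (x = 7 - 1*(-40) = 7 + 40 = 47)
k = 2843 (k = 211 + 56*47 = 211 + 2632 = 2843)
(k + 304606) + 159622 = (2843 + 304606) + 159622 = 307449 + 159622 = 467071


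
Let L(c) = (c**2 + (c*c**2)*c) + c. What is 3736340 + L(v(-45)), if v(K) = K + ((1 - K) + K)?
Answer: 7486328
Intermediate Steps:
v(K) = 1 + K (v(K) = K + 1 = 1 + K)
L(c) = c + c**2 + c**4 (L(c) = (c**2 + c**3*c) + c = (c**2 + c**4) + c = c + c**2 + c**4)
3736340 + L(v(-45)) = 3736340 + (1 - 45)*(1 + (1 - 45) + (1 - 45)**3) = 3736340 - 44*(1 - 44 + (-44)**3) = 3736340 - 44*(1 - 44 - 85184) = 3736340 - 44*(-85227) = 3736340 + 3749988 = 7486328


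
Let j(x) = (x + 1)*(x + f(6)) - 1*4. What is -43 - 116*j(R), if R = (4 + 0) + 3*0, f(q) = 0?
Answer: -1899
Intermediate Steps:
R = 4 (R = 4 + 0 = 4)
j(x) = -4 + x*(1 + x) (j(x) = (x + 1)*(x + 0) - 1*4 = (1 + x)*x - 4 = x*(1 + x) - 4 = -4 + x*(1 + x))
-43 - 116*j(R) = -43 - 116*(-4 + 4 + 4**2) = -43 - 116*(-4 + 4 + 16) = -43 - 116*16 = -43 - 1856 = -1899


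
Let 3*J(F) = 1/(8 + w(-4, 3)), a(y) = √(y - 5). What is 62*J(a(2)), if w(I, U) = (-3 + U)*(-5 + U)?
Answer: 31/12 ≈ 2.5833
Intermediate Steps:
w(I, U) = (-5 + U)*(-3 + U)
a(y) = √(-5 + y)
J(F) = 1/24 (J(F) = 1/(3*(8 + (15 + 3² - 8*3))) = 1/(3*(8 + (15 + 9 - 24))) = 1/(3*(8 + 0)) = (⅓)/8 = (⅓)*(⅛) = 1/24)
62*J(a(2)) = 62*(1/24) = 31/12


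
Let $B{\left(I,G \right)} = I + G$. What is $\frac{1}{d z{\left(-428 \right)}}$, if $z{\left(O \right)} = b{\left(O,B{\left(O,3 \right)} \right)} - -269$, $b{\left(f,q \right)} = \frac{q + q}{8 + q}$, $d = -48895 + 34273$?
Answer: $- \frac{139}{550874102} \approx -2.5233 \cdot 10^{-7}$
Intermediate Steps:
$d = -14622$
$B{\left(I,G \right)} = G + I$
$b{\left(f,q \right)} = \frac{2 q}{8 + q}$
$z{\left(O \right)} = 269 + \frac{2 \left(3 + O\right)}{11 + O}$ ($z{\left(O \right)} = \frac{2 \left(3 + O\right)}{8 + \left(3 + O\right)} - -269 = \frac{2 \left(3 + O\right)}{11 + O} + 269 = 269 + \frac{2 \left(3 + O\right)}{11 + O}$)
$\frac{1}{d z{\left(-428 \right)}} = \frac{1}{\left(-14622\right) \frac{2965 + 271 \left(-428\right)}{11 - 428}} = - \frac{1}{14622 \frac{2965 - 115988}{-417}} = - \frac{1}{14622 \left(\left(- \frac{1}{417}\right) \left(-113023\right)\right)} = - \frac{1}{14622 \cdot \frac{113023}{417}} = \left(- \frac{1}{14622}\right) \frac{417}{113023} = - \frac{139}{550874102}$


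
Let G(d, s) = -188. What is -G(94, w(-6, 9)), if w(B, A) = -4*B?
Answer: 188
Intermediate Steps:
-G(94, w(-6, 9)) = -1*(-188) = 188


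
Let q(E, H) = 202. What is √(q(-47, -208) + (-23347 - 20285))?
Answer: I*√43430 ≈ 208.4*I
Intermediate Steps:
√(q(-47, -208) + (-23347 - 20285)) = √(202 + (-23347 - 20285)) = √(202 - 43632) = √(-43430) = I*√43430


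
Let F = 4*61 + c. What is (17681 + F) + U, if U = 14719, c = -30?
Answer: 32614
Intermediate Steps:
F = 214 (F = 4*61 - 30 = 244 - 30 = 214)
(17681 + F) + U = (17681 + 214) + 14719 = 17895 + 14719 = 32614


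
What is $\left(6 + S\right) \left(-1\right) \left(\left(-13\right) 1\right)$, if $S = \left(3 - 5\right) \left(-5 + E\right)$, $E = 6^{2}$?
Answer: $-728$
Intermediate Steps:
$E = 36$
$S = -62$ ($S = \left(3 - 5\right) \left(-5 + 36\right) = \left(-2\right) 31 = -62$)
$\left(6 + S\right) \left(-1\right) \left(\left(-13\right) 1\right) = \left(6 - 62\right) \left(-1\right) \left(\left(-13\right) 1\right) = \left(-56\right) \left(-1\right) \left(-13\right) = 56 \left(-13\right) = -728$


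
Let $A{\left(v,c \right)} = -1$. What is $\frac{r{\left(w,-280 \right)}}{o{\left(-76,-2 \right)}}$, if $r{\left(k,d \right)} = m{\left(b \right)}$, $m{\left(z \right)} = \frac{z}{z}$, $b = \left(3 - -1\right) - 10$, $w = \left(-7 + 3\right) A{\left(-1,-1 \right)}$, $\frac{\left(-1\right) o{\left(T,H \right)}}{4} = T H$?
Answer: $- \frac{1}{608} \approx -0.0016447$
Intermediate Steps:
$o{\left(T,H \right)} = - 4 H T$ ($o{\left(T,H \right)} = - 4 T H = - 4 H T$)
$w = 4$ ($w = \left(-7 + 3\right) \left(-1\right) = \left(-4\right) \left(-1\right) = 4$)
$b = -6$ ($b = \left(3 + 1\right) - 10 = 4 - 10 = -6$)
$m{\left(z \right)} = 1$
$r{\left(k,d \right)} = 1$
$\frac{r{\left(w,-280 \right)}}{o{\left(-76,-2 \right)}} = 1 \frac{1}{\left(-4\right) \left(-2\right) \left(-76\right)} = 1 \frac{1}{-608} = 1 \left(- \frac{1}{608}\right) = - \frac{1}{608}$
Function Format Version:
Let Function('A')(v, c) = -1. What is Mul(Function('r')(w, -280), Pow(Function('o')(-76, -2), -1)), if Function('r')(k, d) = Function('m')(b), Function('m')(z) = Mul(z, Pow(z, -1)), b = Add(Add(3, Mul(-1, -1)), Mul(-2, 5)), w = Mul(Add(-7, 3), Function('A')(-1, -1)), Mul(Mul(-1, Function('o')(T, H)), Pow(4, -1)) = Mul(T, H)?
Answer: Rational(-1, 608) ≈ -0.0016447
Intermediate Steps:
Function('o')(T, H) = Mul(-4, H, T) (Function('o')(T, H) = Mul(-4, Mul(T, H)) = Mul(-4, Mul(H, T)) = Mul(-4, H, T))
w = 4 (w = Mul(Add(-7, 3), -1) = Mul(-4, -1) = 4)
b = -6 (b = Add(Add(3, 1), -10) = Add(4, -10) = -6)
Function('m')(z) = 1
Function('r')(k, d) = 1
Mul(Function('r')(w, -280), Pow(Function('o')(-76, -2), -1)) = Mul(1, Pow(Mul(-4, -2, -76), -1)) = Mul(1, Pow(-608, -1)) = Mul(1, Rational(-1, 608)) = Rational(-1, 608)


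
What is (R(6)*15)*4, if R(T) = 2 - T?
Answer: -240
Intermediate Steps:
(R(6)*15)*4 = ((2 - 1*6)*15)*4 = ((2 - 6)*15)*4 = -4*15*4 = -60*4 = -240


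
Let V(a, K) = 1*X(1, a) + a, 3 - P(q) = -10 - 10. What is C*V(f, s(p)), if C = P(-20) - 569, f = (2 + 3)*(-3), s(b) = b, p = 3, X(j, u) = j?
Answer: 7644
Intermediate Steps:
P(q) = 23 (P(q) = 3 - (-10 - 10) = 3 - 1*(-20) = 3 + 20 = 23)
f = -15 (f = 5*(-3) = -15)
C = -546 (C = 23 - 569 = -546)
V(a, K) = 1 + a (V(a, K) = 1*1 + a = 1 + a)
C*V(f, s(p)) = -546*(1 - 15) = -546*(-14) = 7644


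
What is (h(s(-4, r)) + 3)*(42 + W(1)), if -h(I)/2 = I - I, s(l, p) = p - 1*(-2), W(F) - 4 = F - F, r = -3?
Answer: 138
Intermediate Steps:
W(F) = 4 (W(F) = 4 + (F - F) = 4 + 0 = 4)
s(l, p) = 2 + p (s(l, p) = p + 2 = 2 + p)
h(I) = 0 (h(I) = -2*(I - I) = -2*0 = 0)
(h(s(-4, r)) + 3)*(42 + W(1)) = (0 + 3)*(42 + 4) = 3*46 = 138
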